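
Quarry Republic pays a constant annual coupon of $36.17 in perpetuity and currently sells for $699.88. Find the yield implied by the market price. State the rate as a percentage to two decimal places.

P = C/r ⇒ r = C/P = $36.17/$699.88 = 0.051680

5.17%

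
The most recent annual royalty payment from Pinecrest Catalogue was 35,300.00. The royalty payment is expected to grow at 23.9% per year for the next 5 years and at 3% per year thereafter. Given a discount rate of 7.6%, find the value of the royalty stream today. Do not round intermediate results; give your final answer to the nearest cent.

D_1 = 43736.70000
D_2 = 54189.77130
D_3 = 67141.12664
D_4 = 83187.85591
D_5 = 103069.75347
Terminal value at year 5: TV = D_5×(1+g_2)/(r−g_2) = 106161.84607/0.046 = 2307866.21900
P_0 = D_1/(1+r)^1 + D_2/(1+r)^2 + D_3/(1+r)^3 + D_4/(1+r)^4 + D_5/(1+r)^5 + TV/(1+r)^5
    = 40647.49071 + 46805.05668 + 53895.41378 + 62059.86772 + 71461.13021 + 1600107.91561 = 1874976.87471

1874976.87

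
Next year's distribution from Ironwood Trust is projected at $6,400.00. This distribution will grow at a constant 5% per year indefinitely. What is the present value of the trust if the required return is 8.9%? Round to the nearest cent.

$164102.56

Growing perpetuity: P = D₁ / (r − g) = $6,400.0000 / (0.089 − 0.05) = $164,102.56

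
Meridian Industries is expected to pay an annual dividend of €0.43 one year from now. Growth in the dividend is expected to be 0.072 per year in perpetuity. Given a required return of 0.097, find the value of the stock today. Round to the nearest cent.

Growing perpetuity: P = D₁ / (r − g) = €0.4300 / (0.097 − 0.072) = €17.20

€17.20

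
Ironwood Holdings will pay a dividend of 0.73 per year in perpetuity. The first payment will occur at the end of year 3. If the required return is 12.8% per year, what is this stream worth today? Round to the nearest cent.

4.48

Value at end of year 2: C / r = 0.73 / 0.128 = 5.7031
Discount to today: PV = 5.7031 / (1 + 0.128)^2 = 5.7031 / 1.272384 = 4.48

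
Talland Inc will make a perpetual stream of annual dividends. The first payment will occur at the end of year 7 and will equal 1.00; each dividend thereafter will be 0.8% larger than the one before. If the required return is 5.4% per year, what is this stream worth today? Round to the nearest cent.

15.86

Value at end of year 6: C₁ / (r − g) = 1.00 / (0.054 − 0.008) = 21.7391
Discount to today: PV = 21.7391 / (1 + 0.054)^6 = 21.7391 / 1.371020 = 15.86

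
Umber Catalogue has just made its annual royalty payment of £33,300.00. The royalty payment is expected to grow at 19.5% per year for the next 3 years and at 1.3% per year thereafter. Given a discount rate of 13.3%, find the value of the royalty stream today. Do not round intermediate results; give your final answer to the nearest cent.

£441064.94

D_1 = 39793.50000
D_2 = 47553.23250
D_3 = 56826.11284
Terminal value at year 3: TV = D_3×(1+g_2)/(r−g_2) = 57564.85230/0.12 = 479707.10254
P_0 = D_1/(1+r)^1 + D_2/(1+r)^2 + D_3/(1+r)^3 + TV/(1+r)^3
    = 35122.24184 + 37044.20035 + 39071.33223 + 329827.16290 = 441064.93731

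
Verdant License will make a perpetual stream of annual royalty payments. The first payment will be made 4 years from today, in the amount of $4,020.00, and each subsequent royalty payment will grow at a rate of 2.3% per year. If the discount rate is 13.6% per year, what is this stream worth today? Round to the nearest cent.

Value at end of year 3: C₁ / (r − g) = $4,020.00 / (0.136 − 0.023) = $35,575.2212
Discount to today: PV = $35,575.2212 / (1 + 0.136)^3 = $35,575.2212 / 1.466003 = $24,266.81

$24266.81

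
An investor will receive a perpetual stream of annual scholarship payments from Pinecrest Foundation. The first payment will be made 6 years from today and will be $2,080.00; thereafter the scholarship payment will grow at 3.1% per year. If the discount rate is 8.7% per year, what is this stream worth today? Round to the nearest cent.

$24475.28

Value at end of year 5: C₁ / (r − g) = $2,080.00 / (0.087 − 0.031) = $37,142.8571
Discount to today: PV = $37,142.8571 / (1 + 0.087)^5 = $37,142.8571 / 1.517566 = $24,475.28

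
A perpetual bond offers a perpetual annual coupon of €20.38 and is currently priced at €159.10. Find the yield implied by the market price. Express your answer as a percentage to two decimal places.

P = C/r ⇒ r = C/P = €20.38/€159.10 = 0.128096

12.81%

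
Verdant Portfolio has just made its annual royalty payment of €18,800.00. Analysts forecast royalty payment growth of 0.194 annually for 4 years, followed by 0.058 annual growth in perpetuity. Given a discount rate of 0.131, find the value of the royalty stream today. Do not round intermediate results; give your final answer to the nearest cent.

D_1 = 22447.20000
D_2 = 26801.95680
D_3 = 32001.53642
D_4 = 38209.83448
Terminal value at year 4: TV = D_4×(1+g_2)/(r−g_2) = 40426.00488/0.073 = 553780.88883
P_0 = D_1/(1+r)^1 + D_2/(1+r)^2 + D_3/(1+r)^3 + D_4/(1+r)^4 + TV/(1+r)^4
    = 19847.21485 + 20952.76263 + 22119.89265 + 23352.03521 + 338444.56504 = 424716.47038

€424716.47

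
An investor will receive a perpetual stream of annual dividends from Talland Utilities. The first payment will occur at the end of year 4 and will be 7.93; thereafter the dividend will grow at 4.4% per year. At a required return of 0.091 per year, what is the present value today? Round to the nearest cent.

Value at end of year 3: C₁ / (r − g) = 7.93 / (0.091 − 0.044) = 168.7234
Discount to today: PV = 168.7234 / (1 + 0.091)^3 = 168.7234 / 1.298597 = 129.93

129.93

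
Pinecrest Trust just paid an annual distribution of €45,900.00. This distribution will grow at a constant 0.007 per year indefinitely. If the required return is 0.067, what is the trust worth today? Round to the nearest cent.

D₁ = D₀ × (1 + g) = €45,900.00 × 1.007 = €46,221.3000
Growing perpetuity: P = D₁ / (r − g) = €46,221.3000 / (0.067 − 0.007) = €770,355.00

€770355.00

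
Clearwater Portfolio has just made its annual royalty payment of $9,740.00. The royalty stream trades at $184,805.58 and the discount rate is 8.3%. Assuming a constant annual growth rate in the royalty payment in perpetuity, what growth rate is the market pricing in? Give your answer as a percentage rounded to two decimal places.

2.88%

P = D₀(1+g)/(r−g) ⇒ P(r−g) = D₀(1+g) ⇒ g(P+D₀) = P·r − D₀
g = (P·r − D₀)/(P + D₀) = ($184,805.58×0.083 − $9,740.00) / ($184,805.58 + $9,740.00) = 0.028779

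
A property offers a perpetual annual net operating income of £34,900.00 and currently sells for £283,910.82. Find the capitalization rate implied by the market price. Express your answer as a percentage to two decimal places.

12.29%

P = C/r ⇒ r = C/P = £34,900.00/£283,910.82 = 0.122926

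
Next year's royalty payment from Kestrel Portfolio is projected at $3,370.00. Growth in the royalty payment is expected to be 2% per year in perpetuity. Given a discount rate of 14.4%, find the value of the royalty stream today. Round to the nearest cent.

$27177.42

Growing perpetuity: P = D₁ / (r − g) = $3,370.0000 / (0.144 − 0.02) = $27,177.42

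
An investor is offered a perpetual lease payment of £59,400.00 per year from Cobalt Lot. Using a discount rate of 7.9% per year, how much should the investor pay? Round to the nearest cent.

Level perpetuity: PV = C / r = £59,400.00 / 0.079 = £751,898.73

£751898.73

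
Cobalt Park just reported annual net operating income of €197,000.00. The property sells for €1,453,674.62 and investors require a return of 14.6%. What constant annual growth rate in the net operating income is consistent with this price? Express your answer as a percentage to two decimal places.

P = D₀(1+g)/(r−g) ⇒ P(r−g) = D₀(1+g) ⇒ g(P+D₀) = P·r − D₀
g = (P·r − D₀)/(P + D₀) = (€1,453,674.62×0.146 − €197,000.00) / (€1,453,674.62 + €197,000.00) = 0.009230

0.92%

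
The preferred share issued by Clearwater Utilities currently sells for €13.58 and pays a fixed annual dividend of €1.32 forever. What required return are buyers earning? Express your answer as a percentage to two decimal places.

9.72%

P = C/r ⇒ r = C/P = €1.32/€13.58 = 0.097202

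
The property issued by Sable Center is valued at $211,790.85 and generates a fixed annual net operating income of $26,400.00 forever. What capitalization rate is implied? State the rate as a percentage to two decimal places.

P = C/r ⇒ r = C/P = $26,400.00/$211,790.85 = 0.124651

12.47%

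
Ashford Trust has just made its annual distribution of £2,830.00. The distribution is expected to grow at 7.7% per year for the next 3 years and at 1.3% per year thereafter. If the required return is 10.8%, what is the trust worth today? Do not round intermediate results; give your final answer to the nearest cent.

£35737.78

D_1 = 3047.91000
D_2 = 3282.59907
D_3 = 3535.35920
Terminal value at year 3: TV = D_3×(1+g_2)/(r−g_2) = 3581.31887/0.095 = 37698.09335
P_0 = D_1/(1+r)^1 + D_2/(1+r)^2 + D_3/(1+r)^3 + TV/(1+r)^3
    = 2750.82130 + 2673.85789 + 2599.04778 + 27714.05690 = 35737.78387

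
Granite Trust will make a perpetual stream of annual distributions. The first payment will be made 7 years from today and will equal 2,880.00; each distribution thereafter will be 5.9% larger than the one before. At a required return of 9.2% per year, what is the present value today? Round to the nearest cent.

Value at end of year 6: C₁ / (r − g) = 2,880.00 / (0.092 − 0.059) = 87,272.7273
Discount to today: PV = 87,272.7273 / (1 + 0.092)^6 = 87,272.7273 / 1.695649 = 51,468.64

51468.64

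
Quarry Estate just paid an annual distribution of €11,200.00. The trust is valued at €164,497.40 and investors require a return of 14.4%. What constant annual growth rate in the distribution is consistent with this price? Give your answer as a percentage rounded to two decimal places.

7.11%

P = D₀(1+g)/(r−g) ⇒ P(r−g) = D₀(1+g) ⇒ g(P+D₀) = P·r − D₀
g = (P·r − D₀)/(P + D₀) = (€164,497.40×0.144 − €11,200.00) / (€164,497.40 + €11,200.00) = 0.071075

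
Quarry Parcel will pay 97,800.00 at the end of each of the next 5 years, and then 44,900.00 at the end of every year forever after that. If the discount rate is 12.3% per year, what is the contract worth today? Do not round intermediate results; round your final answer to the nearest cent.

PV of 5-year annuity: 97,800.00 × [1 − (1+0.123)^−5] / 0.123 = 349942.65144
Perpetuity value at year 5: 44,900.00 / 0.123 = 365040.65041
PV of perpetuity: 365040.65041 / (1+0.123)^5 = 204381.90757
Total PV = 349942.65144 + 204381.90757 = 554324.55901

554324.56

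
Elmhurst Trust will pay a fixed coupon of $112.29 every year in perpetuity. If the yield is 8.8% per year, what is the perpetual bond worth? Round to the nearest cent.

Level perpetuity: PV = C / r = $112.29 / 0.088 = $1,276.02

$1276.02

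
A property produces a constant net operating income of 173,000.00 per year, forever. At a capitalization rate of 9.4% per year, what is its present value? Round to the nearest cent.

1840425.53

Level perpetuity: PV = C / r = 173,000.00 / 0.094 = 1,840,425.53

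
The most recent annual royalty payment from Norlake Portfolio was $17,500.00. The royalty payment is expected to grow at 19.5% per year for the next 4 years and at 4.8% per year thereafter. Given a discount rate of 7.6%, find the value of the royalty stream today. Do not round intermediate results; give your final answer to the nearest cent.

D_1 = 20912.50000
D_2 = 24990.43750
D_3 = 29863.57281
D_4 = 35686.96951
Terminal value at year 4: TV = D_4×(1+g_2)/(r−g_2) = 37399.94405/0.028 = 1335712.28741
P_0 = D_1/(1+r)^1 + D_2/(1+r)^2 + D_3/(1+r)^3 + D_4/(1+r)^4 + TV/(1+r)^4
    = 19435.40892 + 21584.86400 + 23972.03762 + 26623.22022 + 996469.09957 = 1088084.63033

$1088084.63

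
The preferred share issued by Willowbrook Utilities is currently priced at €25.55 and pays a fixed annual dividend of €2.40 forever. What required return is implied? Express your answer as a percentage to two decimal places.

P = C/r ⇒ r = C/P = €2.40/€25.55 = 0.093933

9.39%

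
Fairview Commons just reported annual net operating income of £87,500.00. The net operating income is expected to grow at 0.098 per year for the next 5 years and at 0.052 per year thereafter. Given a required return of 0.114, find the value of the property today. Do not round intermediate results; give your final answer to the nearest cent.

£1800083.01

D_1 = 96075.00000
D_2 = 105490.35000
D_3 = 115828.40430
D_4 = 127179.58792
D_5 = 139643.18754
Terminal value at year 5: TV = D_5×(1+g_2)/(r−g_2) = 146904.63329/0.062 = 2369429.56919
P_0 = D_1/(1+r)^1 + D_2/(1+r)^2 + D_3/(1+r)^3 + D_4/(1+r)^4 + D_5/(1+r)^5 + TV/(1+r)^5
    = 86243.26750 + 85004.58503 + 83783.69332 + 82580.33686 + 81394.26380 + 1381076.86324 = 1800083.00976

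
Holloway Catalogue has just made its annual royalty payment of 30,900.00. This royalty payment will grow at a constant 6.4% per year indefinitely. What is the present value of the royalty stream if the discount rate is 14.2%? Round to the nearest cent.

D₁ = D₀ × (1 + g) = 30,900.00 × 1.064 = 32,877.6000
Growing perpetuity: P = D₁ / (r − g) = 32,877.6000 / (0.142 − 0.064) = 421,507.69

421507.69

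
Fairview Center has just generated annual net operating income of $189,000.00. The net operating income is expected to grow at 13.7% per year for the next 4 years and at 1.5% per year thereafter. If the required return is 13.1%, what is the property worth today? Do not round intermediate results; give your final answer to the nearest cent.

D_1 = 214893.00000
D_2 = 244333.34100
D_3 = 277807.00872
D_4 = 315866.56891
Terminal value at year 4: TV = D_4×(1+g_2)/(r−g_2) = 320604.56744/0.116 = 2763832.47797
P_0 = D_1/(1+r)^1 + D_2/(1+r)^2 + D_3/(1+r)^3 + D_4/(1+r)^4 + TV/(1+r)^4
    = 190002.65252 + 191010.62415 + 192023.94311 + 193042.63777 + 1689123.08049 = 2455202.93805

$2455202.94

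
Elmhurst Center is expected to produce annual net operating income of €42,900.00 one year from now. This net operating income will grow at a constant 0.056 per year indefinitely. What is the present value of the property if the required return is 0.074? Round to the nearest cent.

€2383333.33

Growing perpetuity: P = D₁ / (r − g) = €42,900.0000 / (0.074 − 0.056) = €2,383,333.33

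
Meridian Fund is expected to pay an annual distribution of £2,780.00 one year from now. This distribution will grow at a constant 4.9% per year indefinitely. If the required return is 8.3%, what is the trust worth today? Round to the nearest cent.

Growing perpetuity: P = D₁ / (r − g) = £2,780.0000 / (0.083 − 0.049) = £81,764.71

£81764.71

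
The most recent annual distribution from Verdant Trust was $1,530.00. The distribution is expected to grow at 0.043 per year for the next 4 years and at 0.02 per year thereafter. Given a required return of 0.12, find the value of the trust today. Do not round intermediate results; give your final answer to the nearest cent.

D_1 = 1595.79000
D_2 = 1664.40897
D_3 = 1735.97856
D_4 = 1810.62563
Terminal value at year 4: TV = D_4×(1+g_2)/(r−g_2) = 1846.83815/0.1 = 18468.38146
P_0 = D_1/(1+r)^1 + D_2/(1+r)^2 + D_3/(1+r)^3 + D_4/(1+r)^4 + TV/(1+r)^4
    = 1424.81250 + 1326.85664 + 1235.63525 + 1150.68532 + 11736.99030 = 16874.98001

$16874.98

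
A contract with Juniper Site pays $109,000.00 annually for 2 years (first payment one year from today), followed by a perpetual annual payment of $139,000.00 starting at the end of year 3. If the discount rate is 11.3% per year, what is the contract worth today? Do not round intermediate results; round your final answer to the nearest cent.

PV of 2-year annuity: $109,000.00 × [1 − (1+0.113)^−2] / 0.113 = 185924.09077
Perpetuity value at year 2: $139,000.00 / 0.113 = 1230088.49558
PV of perpetuity: 1230088.49558 / (1+0.113)^2 = 992992.63670
Total PV = 185924.09077 + 992992.63670 = 1178916.72747

$1178916.73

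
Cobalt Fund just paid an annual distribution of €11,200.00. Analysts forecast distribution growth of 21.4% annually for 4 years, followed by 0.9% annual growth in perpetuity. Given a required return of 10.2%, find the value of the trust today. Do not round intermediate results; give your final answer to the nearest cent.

€236367.49

D_1 = 13596.80000
D_2 = 16506.51520
D_3 = 20038.90945
D_4 = 24327.23608
Terminal value at year 4: TV = D_4×(1+g_2)/(r−g_2) = 24546.18120/0.093 = 263937.43226
P_0 = D_1/(1+r)^1 + D_2/(1+r)^2 + D_3/(1+r)^3 + D_4/(1+r)^4 + TV/(1+r)^4
    = 12338.29401 + 13592.27671 + 14973.70592 + 16495.53447 + 178967.68040 = 236367.49150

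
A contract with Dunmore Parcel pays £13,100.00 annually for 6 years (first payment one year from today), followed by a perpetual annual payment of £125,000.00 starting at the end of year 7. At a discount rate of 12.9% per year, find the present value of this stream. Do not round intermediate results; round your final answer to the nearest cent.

PV of 6-year annuity: £13,100.00 × [1 − (1+0.129)^−6] / 0.129 = 52514.06045
Perpetuity value at year 6: £125,000.00 / 0.129 = 968992.24806
PV of perpetuity: 968992.24806 / (1+0.129)^6 = 467903.88501
Total PV = 52514.06045 + 467903.88501 = 520417.94546

£520417.95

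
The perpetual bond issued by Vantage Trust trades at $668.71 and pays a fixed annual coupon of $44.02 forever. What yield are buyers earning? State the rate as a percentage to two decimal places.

6.58%

P = C/r ⇒ r = C/P = $44.02/$668.71 = 0.065828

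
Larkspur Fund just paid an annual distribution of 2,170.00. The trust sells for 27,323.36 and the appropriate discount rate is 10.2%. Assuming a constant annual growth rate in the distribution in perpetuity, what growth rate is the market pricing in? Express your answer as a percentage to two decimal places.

2.09%

P = D₀(1+g)/(r−g) ⇒ P(r−g) = D₀(1+g) ⇒ g(P+D₀) = P·r − D₀
g = (P·r − D₀)/(P + D₀) = (27,323.36×0.102 − 2,170.00) / (27,323.36 + 2,170.00) = 0.020919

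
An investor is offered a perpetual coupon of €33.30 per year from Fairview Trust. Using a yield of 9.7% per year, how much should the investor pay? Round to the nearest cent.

€343.30

Level perpetuity: PV = C / r = €33.30 / 0.097 = €343.30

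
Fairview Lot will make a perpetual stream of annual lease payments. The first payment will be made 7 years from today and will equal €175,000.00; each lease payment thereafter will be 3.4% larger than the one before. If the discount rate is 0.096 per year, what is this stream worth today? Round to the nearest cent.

€1628482.27

Value at end of year 6: C₁ / (r − g) = €175,000.00 / (0.096 − 0.034) = €2,822,580.6452
Discount to today: PV = €2,822,580.6452 / (1 + 0.096)^6 = €2,822,580.6452 / 1.733258 = €1,628,482.27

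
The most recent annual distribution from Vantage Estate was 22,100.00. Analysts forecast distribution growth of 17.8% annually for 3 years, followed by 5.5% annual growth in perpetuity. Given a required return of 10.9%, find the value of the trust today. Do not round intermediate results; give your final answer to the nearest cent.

D_1 = 26033.80000
D_2 = 30667.81640
D_3 = 36126.68772
Terminal value at year 3: TV = D_3×(1+g_2)/(r−g_2) = 38113.65554/0.054 = 705808.43600
P_0 = D_1/(1+r)^1 + D_2/(1+r)^2 + D_3/(1+r)^3 + TV/(1+r)^3
    = 23475.02254 + 24935.59653 + 26487.04483 + 517478.37584 = 592376.03975

592376.04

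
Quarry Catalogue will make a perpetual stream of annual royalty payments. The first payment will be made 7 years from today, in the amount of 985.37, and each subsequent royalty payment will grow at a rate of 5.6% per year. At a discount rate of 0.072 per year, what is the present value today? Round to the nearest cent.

40579.87

Value at end of year 6: C₁ / (r − g) = 985.37 / (0.072 − 0.056) = 61,585.6250
Discount to today: PV = 61,585.6250 / (1 + 0.072)^6 = 61,585.6250 / 1.517640 = 40,579.87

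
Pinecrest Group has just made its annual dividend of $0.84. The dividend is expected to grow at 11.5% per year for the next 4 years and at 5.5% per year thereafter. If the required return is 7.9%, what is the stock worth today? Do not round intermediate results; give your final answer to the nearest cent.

D_1 = 0.93660
D_2 = 1.04431
D_3 = 1.16440
D_4 = 1.29831
Terminal value at year 4: TV = D_4×(1+g_2)/(r−g_2) = 1.36972/0.024 = 57.07159
P_0 = D_1/(1+r)^1 + D_2/(1+r)^2 + D_3/(1+r)^3 + D_4/(1+r)^4 + TV/(1+r)^4
    = 0.86803 + 0.89699 + 0.92691 + 0.95784 + 42.10505 = 45.75482

$45.75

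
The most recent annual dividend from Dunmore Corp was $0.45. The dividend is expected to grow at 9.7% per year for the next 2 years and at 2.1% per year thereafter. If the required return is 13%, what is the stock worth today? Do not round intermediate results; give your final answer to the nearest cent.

$4.83

D_1 = 0.49365
D_2 = 0.54153
Terminal value at year 2: TV = D_2×(1+g_2)/(r−g_2) = 0.55291/0.109 = 5.07253
P_0 = D_1/(1+r)^1 + D_2/(1+r)^2 + TV/(1+r)^2
    = 0.43686 + 0.42410 + 3.97254 = 4.83350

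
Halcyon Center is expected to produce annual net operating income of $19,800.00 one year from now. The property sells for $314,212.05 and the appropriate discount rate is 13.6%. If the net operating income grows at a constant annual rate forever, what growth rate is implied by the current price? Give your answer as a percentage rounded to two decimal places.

7.30%

P = D₁/(r−g) ⇒ g = r − D₁/P = 0.136 − $19,800.00/$314,212.05 = 0.072985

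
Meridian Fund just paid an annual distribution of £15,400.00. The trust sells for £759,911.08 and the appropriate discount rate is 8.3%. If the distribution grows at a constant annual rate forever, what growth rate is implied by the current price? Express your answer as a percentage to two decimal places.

6.15%

P = D₀(1+g)/(r−g) ⇒ P(r−g) = D₀(1+g) ⇒ g(P+D₀) = P·r − D₀
g = (P·r − D₀)/(P + D₀) = (£759,911.08×0.083 − £15,400.00) / (£759,911.08 + £15,400.00) = 0.061488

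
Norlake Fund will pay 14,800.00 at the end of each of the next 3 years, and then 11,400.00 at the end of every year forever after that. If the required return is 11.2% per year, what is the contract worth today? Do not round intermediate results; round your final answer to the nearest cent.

110065.53

PV of 3-year annuity: 14,800.00 × [1 − (1+0.112)^−3] / 0.112 = 36041.54201
Perpetuity value at year 3: 11,400.00 / 0.112 = 101785.71429
PV of perpetuity: 101785.71429 / (1+0.112)^3 = 74023.98598
Total PV = 36041.54201 + 74023.98598 = 110065.52799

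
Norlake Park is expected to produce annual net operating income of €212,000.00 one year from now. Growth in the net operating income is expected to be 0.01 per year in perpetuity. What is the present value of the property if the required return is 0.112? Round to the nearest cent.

Growing perpetuity: P = D₁ / (r − g) = €212,000.0000 / (0.112 − 0.01) = €2,078,431.37

€2078431.37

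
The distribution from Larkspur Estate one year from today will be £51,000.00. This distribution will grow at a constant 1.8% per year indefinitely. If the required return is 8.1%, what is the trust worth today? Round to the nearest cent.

£809523.81

Growing perpetuity: P = D₁ / (r − g) = £51,000.0000 / (0.081 − 0.018) = £809,523.81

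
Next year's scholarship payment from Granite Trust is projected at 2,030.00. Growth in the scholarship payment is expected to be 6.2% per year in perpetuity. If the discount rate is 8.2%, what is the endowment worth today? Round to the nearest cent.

101500.00

Growing perpetuity: P = D₁ / (r − g) = 2,030.0000 / (0.082 − 0.062) = 101,500.00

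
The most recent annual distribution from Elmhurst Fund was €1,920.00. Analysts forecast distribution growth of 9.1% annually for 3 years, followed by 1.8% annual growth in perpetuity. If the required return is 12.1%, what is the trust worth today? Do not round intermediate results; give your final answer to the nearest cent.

€22950.36

D_1 = 2094.72000
D_2 = 2285.33952
D_3 = 2493.30542
Terminal value at year 3: TV = D_3×(1+g_2)/(r−g_2) = 2538.18491/0.103 = 24642.57198
P_0 = D_1/(1+r)^1 + D_2/(1+r)^2 + D_3/(1+r)^3 + TV/(1+r)^3
    = 1868.61731 + 1818.60971 + 1769.94040 + 17493.19736 = 22950.36478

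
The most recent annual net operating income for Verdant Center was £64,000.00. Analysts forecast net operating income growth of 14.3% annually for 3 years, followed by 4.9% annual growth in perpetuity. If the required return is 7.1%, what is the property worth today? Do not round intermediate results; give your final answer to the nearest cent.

D_1 = 73152.00000
D_2 = 83612.73600
D_3 = 95569.35725
Terminal value at year 3: TV = D_3×(1+g_2)/(r−g_2) = 100252.25575/0.022 = 4556920.71605
P_0 = D_1/(1+r)^1 + D_2/(1+r)^2 + D_3/(1+r)^3 + TV/(1+r)^3
    = 68302.52101 + 72894.28713 + 77794.74340 + 3709394.81049 = 3928386.36203

£3928386.36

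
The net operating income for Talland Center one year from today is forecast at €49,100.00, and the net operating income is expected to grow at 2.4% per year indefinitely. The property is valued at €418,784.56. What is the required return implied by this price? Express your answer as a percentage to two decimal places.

14.12%

P = D₁/(r − g) ⇒ r = D₁/P + g = €49,100.0000/€418,784.56 + 0.024 = 0.117244 + 0.024 = 0.141244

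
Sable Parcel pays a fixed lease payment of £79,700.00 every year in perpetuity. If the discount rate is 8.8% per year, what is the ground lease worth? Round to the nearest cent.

Level perpetuity: PV = C / r = £79,700.00 / 0.088 = £905,681.82

£905681.82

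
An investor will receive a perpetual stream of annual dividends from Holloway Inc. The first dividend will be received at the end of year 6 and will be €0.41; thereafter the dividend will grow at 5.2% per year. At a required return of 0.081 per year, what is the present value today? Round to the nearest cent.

Value at end of year 5: C₁ / (r − g) = €0.41 / (0.081 − 0.052) = €14.1379
Discount to today: PV = €14.1379 / (1 + 0.081)^5 = €14.1379 / 1.476143 = €9.58

€9.58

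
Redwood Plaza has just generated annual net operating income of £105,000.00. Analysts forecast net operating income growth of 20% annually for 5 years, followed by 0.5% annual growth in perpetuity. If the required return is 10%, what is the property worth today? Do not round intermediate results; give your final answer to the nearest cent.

D_1 = 126000.00000
D_2 = 151200.00000
D_3 = 181440.00000
D_4 = 217728.00000
D_5 = 261273.60000
Terminal value at year 5: TV = D_5×(1+g_2)/(r−g_2) = 262579.96800/0.095 = 2763999.66316
P_0 = D_1/(1+r)^1 + D_2/(1+r)^2 + D_3/(1+r)^3 + D_4/(1+r)^4 + D_5/(1+r)^5 + TV/(1+r)^5
    = 114545.45455 + 124958.67769 + 136318.55748 + 148711.15361 + 162230.34939 + 1716226.32778 = 2402990.52049

£2402990.52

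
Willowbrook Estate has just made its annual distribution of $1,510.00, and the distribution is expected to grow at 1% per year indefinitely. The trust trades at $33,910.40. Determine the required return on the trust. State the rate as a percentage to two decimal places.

D₁ = $1,510.00 × 1.01 = $1,525.1000
P = D₁/(r − g) ⇒ r = D₁/P + g = $1,525.1000/$33,910.40 + 0.01 = 0.044974 + 0.01 = 0.054974

5.50%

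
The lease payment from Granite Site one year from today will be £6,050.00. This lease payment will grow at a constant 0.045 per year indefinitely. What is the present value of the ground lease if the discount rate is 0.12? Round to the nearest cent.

£80666.67

Growing perpetuity: P = D₁ / (r − g) = £6,050.0000 / (0.12 − 0.045) = £80,666.67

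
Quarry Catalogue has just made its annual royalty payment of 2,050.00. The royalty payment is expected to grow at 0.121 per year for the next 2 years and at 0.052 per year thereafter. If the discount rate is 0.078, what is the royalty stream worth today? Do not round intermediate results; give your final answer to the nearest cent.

D_1 = 2298.05000
D_2 = 2576.11405
Terminal value at year 2: TV = D_2×(1+g_2)/(r−g_2) = 2710.07198/0.026 = 104233.53772
P_0 = D_1/(1+r)^1 + D_2/(1+r)^2 + TV/(1+r)^2
    = 2131.77180 + 2216.80537 + 89695.35568 = 94043.93285

94043.93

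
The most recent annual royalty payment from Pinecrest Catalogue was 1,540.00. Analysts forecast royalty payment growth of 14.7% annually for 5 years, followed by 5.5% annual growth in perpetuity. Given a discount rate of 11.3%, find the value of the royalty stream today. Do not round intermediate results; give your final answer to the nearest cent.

D_1 = 1766.38000
D_2 = 2026.03786
D_3 = 2323.86543
D_4 = 2665.47364
D_5 = 3057.29827
Terminal value at year 5: TV = D_5×(1+g_2)/(r−g_2) = 3225.44967/0.058 = 55611.20126
P_0 = D_1/(1+r)^1 + D_2/(1+r)^2 + D_3/(1+r)^3 + D_4/(1+r)^4 + D_5/(1+r)^5 + TV/(1+r)^5
    = 1587.04403 + 1635.52515 + 1685.48729 + 1736.97567 + 1790.03692 + 32560.15433 = 40995.22339

40995.22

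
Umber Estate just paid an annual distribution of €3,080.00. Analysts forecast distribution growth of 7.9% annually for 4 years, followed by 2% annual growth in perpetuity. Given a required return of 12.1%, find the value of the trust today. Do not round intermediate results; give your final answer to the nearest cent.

D_1 = 3323.32000
D_2 = 3585.86228
D_3 = 3869.14540
D_4 = 4174.80789
Terminal value at year 4: TV = D_4×(1+g_2)/(r−g_2) = 4258.30404/0.101 = 42161.42618
P_0 = D_1/(1+r)^1 + D_2/(1+r)^2 + D_3/(1+r)^3 + D_4/(1+r)^4 + TV/(1+r)^4
    = 2964.60303 + 2853.52959 + 2746.61769 + 2643.71141 + 26698.86767 = 37907.32939

€37907.33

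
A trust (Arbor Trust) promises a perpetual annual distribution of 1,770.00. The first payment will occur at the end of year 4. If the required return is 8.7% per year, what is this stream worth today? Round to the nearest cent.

Value at end of year 3: C / r = 1,770.00 / 0.087 = 20,344.8276
Discount to today: PV = 20,344.8276 / (1 + 0.087)^3 = 20,344.8276 / 1.284366 = 15,840.37

15840.37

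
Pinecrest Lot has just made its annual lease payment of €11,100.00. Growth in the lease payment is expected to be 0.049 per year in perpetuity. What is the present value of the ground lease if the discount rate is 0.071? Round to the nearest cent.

D₁ = D₀ × (1 + g) = €11,100.00 × 1.049 = €11,643.9000
Growing perpetuity: P = D₁ / (r − g) = €11,643.9000 / (0.071 − 0.049) = €529,268.18

€529268.18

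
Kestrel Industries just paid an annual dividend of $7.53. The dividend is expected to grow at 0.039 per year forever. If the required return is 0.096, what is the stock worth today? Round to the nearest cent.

D₁ = D₀ × (1 + g) = $7.53 × 1.039 = $7.8237
Growing perpetuity: P = D₁ / (r − g) = $7.8237 / (0.096 − 0.039) = $137.26

$137.26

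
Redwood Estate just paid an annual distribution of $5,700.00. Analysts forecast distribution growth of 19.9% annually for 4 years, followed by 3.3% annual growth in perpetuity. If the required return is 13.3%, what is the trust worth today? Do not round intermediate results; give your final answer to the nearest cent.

D_1 = 6834.30000
D_2 = 8194.32570
D_3 = 9824.99651
D_4 = 11780.17082
Terminal value at year 4: TV = D_4×(1+g_2)/(r−g_2) = 12168.91646/0.1 = 121689.16458
P_0 = D_1/(1+r)^1 + D_2/(1+r)^2 + D_3/(1+r)^3 + D_4/(1+r)^4 + TV/(1+r)^4
    = 6032.03883 + 6383.41974 + 6755.26943 + 7148.78027 + 73846.90021 = 100166.40849

$100166.41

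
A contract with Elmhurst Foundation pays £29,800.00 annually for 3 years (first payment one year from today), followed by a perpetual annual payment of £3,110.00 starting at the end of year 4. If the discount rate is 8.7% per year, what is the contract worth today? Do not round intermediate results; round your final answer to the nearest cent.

PV of 3-year annuity: £29,800.00 × [1 − (1+0.087)^−3] / 0.087 = 75837.72374
Perpetuity value at year 3: £3,110.00 / 0.087 = 35747.12644
PV of perpetuity: 35747.12644 / (1+0.087)^3 = 27832.51836
Total PV = 75837.72374 + 27832.51836 = 103670.24210

£103670.24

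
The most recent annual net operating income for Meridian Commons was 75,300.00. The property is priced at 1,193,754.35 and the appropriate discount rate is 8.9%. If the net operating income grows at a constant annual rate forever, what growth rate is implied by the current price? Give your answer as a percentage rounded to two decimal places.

P = D₀(1+g)/(r−g) ⇒ P(r−g) = D₀(1+g) ⇒ g(P+D₀) = P·r − D₀
g = (P·r − D₀)/(P + D₀) = (1,193,754.35×0.089 − 75,300.00) / (1,193,754.35 + 75,300.00) = 0.024384

2.44%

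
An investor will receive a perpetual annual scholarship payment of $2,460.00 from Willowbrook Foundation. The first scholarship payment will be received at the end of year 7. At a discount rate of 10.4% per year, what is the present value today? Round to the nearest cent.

$13064.34

Value at end of year 6: C / r = $2,460.00 / 0.104 = $23,653.8462
Discount to today: PV = $23,653.8462 / (1 + 0.104)^6 = $23,653.8462 / 1.810566 = $13,064.34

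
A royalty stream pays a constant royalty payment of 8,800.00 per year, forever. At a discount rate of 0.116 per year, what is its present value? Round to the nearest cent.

Level perpetuity: PV = C / r = 8,800.00 / 0.116 = 75,862.07

75862.07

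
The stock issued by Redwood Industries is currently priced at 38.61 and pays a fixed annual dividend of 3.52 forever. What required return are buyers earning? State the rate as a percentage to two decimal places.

P = C/r ⇒ r = C/P = 3.52/38.61 = 0.091168

9.12%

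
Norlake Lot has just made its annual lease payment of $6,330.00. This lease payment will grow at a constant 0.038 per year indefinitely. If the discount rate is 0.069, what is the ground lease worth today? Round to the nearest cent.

$211952.90

D₁ = D₀ × (1 + g) = $6,330.00 × 1.038 = $6,570.5400
Growing perpetuity: P = D₁ / (r − g) = $6,570.5400 / (0.069 − 0.038) = $211,952.90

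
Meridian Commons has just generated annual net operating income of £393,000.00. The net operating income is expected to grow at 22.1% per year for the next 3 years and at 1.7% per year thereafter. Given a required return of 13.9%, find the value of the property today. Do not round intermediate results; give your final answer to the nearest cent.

D_1 = 479853.00000
D_2 = 585900.51300
D_3 = 715384.52637
Terminal value at year 3: TV = D_3×(1+g_2)/(r−g_2) = 727546.06332/0.122 = 5963492.32231
P_0 = D_1/(1+r)^1 + D_2/(1+r)^2 + D_3/(1+r)^3 + TV/(1+r)^3
    = 421293.23968 + 451623.39390 + 484137.10619 + 4035798.66392 = 5392852.40370

£5392852.40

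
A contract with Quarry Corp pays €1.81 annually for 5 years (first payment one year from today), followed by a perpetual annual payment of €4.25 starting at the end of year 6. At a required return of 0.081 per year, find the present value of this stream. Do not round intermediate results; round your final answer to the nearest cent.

€42.75

PV of 5-year annuity: €1.81 × [1 − (1+0.081)^−5] / 0.081 = 7.20780
Perpetuity value at year 5: €4.25 / 0.081 = 52.46914
PV of perpetuity: 52.46914 / (1+0.081)^5 = 35.54475
Total PV = 7.20780 + 35.54475 = 42.75255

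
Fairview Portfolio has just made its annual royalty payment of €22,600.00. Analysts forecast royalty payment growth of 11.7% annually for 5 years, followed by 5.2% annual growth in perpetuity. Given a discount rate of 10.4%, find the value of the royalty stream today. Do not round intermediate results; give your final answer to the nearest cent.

€601831.33

D_1 = 25244.20000
D_2 = 28197.77140
D_3 = 31496.91065
D_4 = 35182.04920
D_5 = 39298.34896
Terminal value at year 5: TV = D_5×(1+g_2)/(r−g_2) = 41341.86310/0.052 = 795035.82889
P_0 = D_1/(1+r)^1 + D_2/(1+r)^2 + D_3/(1+r)^3 + D_4/(1+r)^4 + D_5/(1+r)^5 + TV/(1+r)^5
    = 22866.12319 + 23135.38007 + 23407.80756 + 23683.44297 + 23962.32409 + 484776.24897 = 601831.32685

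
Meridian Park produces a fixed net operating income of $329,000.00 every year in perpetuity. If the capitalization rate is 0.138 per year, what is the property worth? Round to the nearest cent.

Level perpetuity: PV = C / r = $329,000.00 / 0.138 = $2,384,057.97

$2384057.97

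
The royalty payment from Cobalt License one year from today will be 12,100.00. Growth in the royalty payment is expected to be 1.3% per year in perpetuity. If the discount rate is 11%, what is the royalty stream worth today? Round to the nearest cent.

124742.27

Growing perpetuity: P = D₁ / (r − g) = 12,100.0000 / (0.11 − 0.013) = 124,742.27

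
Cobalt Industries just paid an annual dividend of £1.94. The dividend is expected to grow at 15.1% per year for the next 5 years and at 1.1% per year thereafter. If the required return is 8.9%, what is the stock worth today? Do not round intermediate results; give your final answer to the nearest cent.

£44.65

D_1 = 2.23294
D_2 = 2.57011
D_3 = 2.95820
D_4 = 3.40489
D_5 = 3.91903
Terminal value at year 5: TV = D_5×(1+g_2)/(r−g_2) = 3.96214/0.078 = 50.79663
P_0 = D_1/(1+r)^1 + D_2/(1+r)^2 + D_3/(1+r)^3 + D_4/(1+r)^4 + D_5/(1+r)^5 + TV/(1+r)^5
    = 2.05045 + 2.16719 + 2.29057 + 2.42098 + 2.55882 + 33.16618 = 44.65419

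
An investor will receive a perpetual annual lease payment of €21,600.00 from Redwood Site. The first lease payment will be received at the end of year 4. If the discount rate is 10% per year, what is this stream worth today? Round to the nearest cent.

€162284.00

Value at end of year 3: C / r = €21,600.00 / 0.1 = €216,000.0000
Discount to today: PV = €216,000.0000 / (1 + 0.1)^3 = €216,000.0000 / 1.331000 = €162,284.00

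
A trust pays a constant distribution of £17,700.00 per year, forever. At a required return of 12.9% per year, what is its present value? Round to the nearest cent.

Level perpetuity: PV = C / r = £17,700.00 / 0.129 = £137,209.30

£137209.30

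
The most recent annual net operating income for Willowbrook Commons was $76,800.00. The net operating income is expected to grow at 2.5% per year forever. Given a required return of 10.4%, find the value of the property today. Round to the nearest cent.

D₁ = D₀ × (1 + g) = $76,800.00 × 1.025 = $78,720.0000
Growing perpetuity: P = D₁ / (r − g) = $78,720.0000 / (0.104 − 0.025) = $996,455.70

$996455.70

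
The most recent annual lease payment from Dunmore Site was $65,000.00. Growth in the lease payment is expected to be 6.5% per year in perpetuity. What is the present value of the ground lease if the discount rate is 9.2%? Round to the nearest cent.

D₁ = D₀ × (1 + g) = $65,000.00 × 1.065 = $69,225.0000
Growing perpetuity: P = D₁ / (r − g) = $69,225.0000 / (0.092 − 0.065) = $2,563,888.89

$2563888.89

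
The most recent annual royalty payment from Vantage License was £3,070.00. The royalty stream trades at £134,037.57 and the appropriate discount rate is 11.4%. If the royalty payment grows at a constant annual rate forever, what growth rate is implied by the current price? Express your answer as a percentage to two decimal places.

P = D₀(1+g)/(r−g) ⇒ P(r−g) = D₀(1+g) ⇒ g(P+D₀) = P·r − D₀
g = (P·r − D₀)/(P + D₀) = (£134,037.57×0.114 − £3,070.00) / (£134,037.57 + £3,070.00) = 0.089056

8.91%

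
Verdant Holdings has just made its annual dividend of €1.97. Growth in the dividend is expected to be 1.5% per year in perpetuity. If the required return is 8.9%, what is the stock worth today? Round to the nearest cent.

D₁ = D₀ × (1 + g) = €1.97 × 1.015 = €1.9996
Growing perpetuity: P = D₁ / (r − g) = €1.9996 / (0.089 − 0.015) = €27.02

€27.02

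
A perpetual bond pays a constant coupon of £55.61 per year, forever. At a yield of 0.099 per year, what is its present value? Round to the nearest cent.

Level perpetuity: PV = C / r = £55.61 / 0.099 = £561.72

£561.72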